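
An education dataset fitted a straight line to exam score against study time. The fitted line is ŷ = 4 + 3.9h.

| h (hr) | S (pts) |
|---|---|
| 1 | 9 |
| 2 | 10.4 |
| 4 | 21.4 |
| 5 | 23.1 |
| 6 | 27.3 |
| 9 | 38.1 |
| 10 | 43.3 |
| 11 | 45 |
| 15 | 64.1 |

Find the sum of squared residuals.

SSE = 13.84

h=1: ŷ = 4 + 3.9·1 = 7.9; r = 9 − 7.9 = 1.1
h=2: ŷ = 4 + 3.9·2 = 11.8; r = 10.4 − 11.8 = -1.4
h=4: ŷ = 4 + 3.9·4 = 19.6; r = 21.4 − 19.6 = 1.8
h=5: ŷ = 4 + 3.9·5 = 23.5; r = 23.1 − 23.5 = -0.4
h=6: ŷ = 4 + 3.9·6 = 27.4; r = 27.3 − 27.4 = -0.1
h=9: ŷ = 4 + 3.9·9 = 39.1; r = 38.1 − 39.1 = -1
h=10: ŷ = 4 + 3.9·10 = 43; r = 43.3 − 43 = 0.3
h=11: ŷ = 4 + 3.9·11 = 46.9; r = 45 − 46.9 = -1.9
h=15: ŷ = 4 + 3.9·15 = 62.5; r = 64.1 − 62.5 = 1.6
SSE = 1.21 + 1.96 + 3.24 + 0.16 + 0.01 + 1 + 0.09 + 3.61 + 2.56 = 13.84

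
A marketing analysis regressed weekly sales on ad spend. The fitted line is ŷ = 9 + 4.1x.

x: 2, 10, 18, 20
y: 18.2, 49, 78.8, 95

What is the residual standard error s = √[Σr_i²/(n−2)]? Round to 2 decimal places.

s = 4.12

x=2: ŷ = 9 + 4.1·2 = 17.2; r = 18.2 − 17.2 = 1
x=10: ŷ = 9 + 4.1·10 = 50; r = 49 − 50 = -1
x=18: ŷ = 9 + 4.1·18 = 82.8; r = 78.8 − 82.8 = -4
x=20: ŷ = 9 + 4.1·20 = 91; r = 95 − 91 = 4
SSE = 1 + 1 + 16 + 16 = 34
s = √(34/2) = √17 ≈ 4.12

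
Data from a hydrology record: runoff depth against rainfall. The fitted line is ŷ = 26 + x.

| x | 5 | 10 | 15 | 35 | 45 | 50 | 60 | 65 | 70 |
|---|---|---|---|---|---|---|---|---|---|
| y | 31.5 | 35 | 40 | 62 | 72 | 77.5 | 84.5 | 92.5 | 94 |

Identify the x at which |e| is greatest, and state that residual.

x=5: ŷ = 26 + 5 = 31; e = 31.5 − 31 = 0.5
x=10: ŷ = 26 + 10 = 36; e = 35 − 36 = -1
x=15: ŷ = 26 + 15 = 41; e = 40 − 41 = -1
x=35: ŷ = 26 + 35 = 61; e = 62 − 61 = 1
x=45: ŷ = 26 + 45 = 71; e = 72 − 71 = 1
x=50: ŷ = 26 + 50 = 76; e = 77.5 − 76 = 1.5
x=60: ŷ = 26 + 60 = 86; e = 84.5 − 86 = -1.5
x=65: ŷ = 26 + 65 = 91; e = 92.5 − 91 = 1.5
x=70: ŷ = 26 + 70 = 96; e = 94 − 96 = -2
Largest |e| is 2 at x = 70, residual -2.

x = 70, e = -2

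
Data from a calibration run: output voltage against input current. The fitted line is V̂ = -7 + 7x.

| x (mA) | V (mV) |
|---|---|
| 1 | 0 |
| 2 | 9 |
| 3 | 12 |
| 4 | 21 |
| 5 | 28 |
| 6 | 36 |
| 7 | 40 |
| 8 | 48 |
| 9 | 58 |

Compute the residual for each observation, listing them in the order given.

x=1: V̂ = -7 + 7·1 = 0; r = 0 − 0 = 0
x=2: V̂ = -7 + 7·2 = 7; r = 9 − 7 = 2
x=3: V̂ = -7 + 7·3 = 14; r = 12 − 14 = -2
x=4: V̂ = -7 + 7·4 = 21; r = 21 − 21 = 0
x=5: V̂ = -7 + 7·5 = 28; r = 28 − 28 = 0
x=6: V̂ = -7 + 7·6 = 35; r = 36 − 35 = 1
x=7: V̂ = -7 + 7·7 = 42; r = 40 − 42 = -2
x=8: V̂ = -7 + 7·8 = 49; r = 48 − 49 = -1
x=9: V̂ = -7 + 7·9 = 56; r = 58 − 56 = 2

0, 2, -2, 0, 0, 1, -2, -1, 2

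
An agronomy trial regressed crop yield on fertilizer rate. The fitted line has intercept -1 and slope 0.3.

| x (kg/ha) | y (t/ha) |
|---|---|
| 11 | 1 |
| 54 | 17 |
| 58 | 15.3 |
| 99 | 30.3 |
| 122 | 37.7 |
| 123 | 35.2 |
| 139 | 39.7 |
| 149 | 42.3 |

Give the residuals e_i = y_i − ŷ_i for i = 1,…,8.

x=11: ŷ = -1 + 0.3·11 = 2.3; e = 1 − 2.3 = -1.3
x=54: ŷ = -1 + 0.3·54 = 15.2; e = 17 − 15.2 = 1.8
x=58: ŷ = -1 + 0.3·58 = 16.4; e = 15.3 − 16.4 = -1.1
x=99: ŷ = -1 + 0.3·99 = 28.7; e = 30.3 − 28.7 = 1.6
x=122: ŷ = -1 + 0.3·122 = 35.6; e = 37.7 − 35.6 = 2.1
x=123: ŷ = -1 + 0.3·123 = 35.9; e = 35.2 − 35.9 = -0.7
x=139: ŷ = -1 + 0.3·139 = 40.7; e = 39.7 − 40.7 = -1
x=149: ŷ = -1 + 0.3·149 = 43.7; e = 42.3 − 43.7 = -1.4

-1.3, 1.8, -1.1, 1.6, 2.1, -0.7, -1, -1.4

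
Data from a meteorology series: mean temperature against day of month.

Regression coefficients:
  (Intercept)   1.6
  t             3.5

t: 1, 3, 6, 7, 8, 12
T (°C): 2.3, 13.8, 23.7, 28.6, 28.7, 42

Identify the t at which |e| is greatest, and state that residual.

t=1: ŷ = 1.6 + 3.5·1 = 5.1; e = 2.3 − 5.1 = -2.8
t=3: ŷ = 1.6 + 3.5·3 = 12.1; e = 13.8 − 12.1 = 1.7
t=6: ŷ = 1.6 + 3.5·6 = 22.6; e = 23.7 − 22.6 = 1.1
t=7: ŷ = 1.6 + 3.5·7 = 26.1; e = 28.6 − 26.1 = 2.5
t=8: ŷ = 1.6 + 3.5·8 = 29.6; e = 28.7 − 29.6 = -0.9
t=12: ŷ = 1.6 + 3.5·12 = 43.6; e = 42 − 43.6 = -1.6
Largest |e| is 2.8 at t = 1, residual -2.8.

t = 1, e = -2.8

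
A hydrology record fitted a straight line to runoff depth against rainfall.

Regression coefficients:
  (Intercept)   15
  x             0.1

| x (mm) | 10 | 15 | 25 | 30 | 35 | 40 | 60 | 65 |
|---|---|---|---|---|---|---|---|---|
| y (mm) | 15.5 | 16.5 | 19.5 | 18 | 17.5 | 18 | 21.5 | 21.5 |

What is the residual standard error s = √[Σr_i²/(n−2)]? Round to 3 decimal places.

s = 1.041

x=10: ŷ = 15 + 0.1·10 = 16; r = 15.5 − 16 = -0.5
x=15: ŷ = 15 + 0.1·15 = 16.5; r = 16.5 − 16.5 = 0
x=25: ŷ = 15 + 0.1·25 = 17.5; r = 19.5 − 17.5 = 2
x=30: ŷ = 15 + 0.1·30 = 18; r = 18 − 18 = 0
x=35: ŷ = 15 + 0.1·35 = 18.5; r = 17.5 − 18.5 = -1
x=40: ŷ = 15 + 0.1·40 = 19; r = 18 − 19 = -1
x=60: ŷ = 15 + 0.1·60 = 21; r = 21.5 − 21 = 0.5
x=65: ŷ = 15 + 0.1·65 = 21.5; r = 21.5 − 21.5 = 0
SSE = 0.25 + 0 + 4 + 0 + 1 + 1 + 0.25 + 0 = 6.5
s = √(6.5/6) = √1.08333 ≈ 1.041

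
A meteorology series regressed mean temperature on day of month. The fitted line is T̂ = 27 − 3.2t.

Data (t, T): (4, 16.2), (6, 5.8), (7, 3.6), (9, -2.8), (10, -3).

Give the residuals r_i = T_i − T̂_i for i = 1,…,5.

2, -2, -1, -1, 2

t=4: T̂ = 27 − 3.2·4 = 14.2; r = 16.2 − 14.2 = 2
t=6: T̂ = 27 − 3.2·6 = 7.8; r = 5.8 − 7.8 = -2
t=7: T̂ = 27 − 3.2·7 = 4.6; r = 3.6 − 4.6 = -1
t=9: T̂ = 27 − 3.2·9 = -1.8; r = -2.8 − (-1.8) = -1
t=10: T̂ = 27 − 3.2·10 = -5; r = -3 − (-5) = 2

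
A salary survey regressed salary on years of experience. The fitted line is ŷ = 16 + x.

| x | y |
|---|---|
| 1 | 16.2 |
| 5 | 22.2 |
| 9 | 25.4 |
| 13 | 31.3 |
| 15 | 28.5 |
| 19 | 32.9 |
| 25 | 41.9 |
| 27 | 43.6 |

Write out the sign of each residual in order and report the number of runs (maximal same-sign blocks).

x=1: ŷ = 16 + 1 = 17; e = 16.2 − 17 = -0.8
x=5: ŷ = 16 + 5 = 21; e = 22.2 − 21 = 1.2
x=9: ŷ = 16 + 9 = 25; e = 25.4 − 25 = 0.4
x=13: ŷ = 16 + 13 = 29; e = 31.3 − 29 = 2.3
x=15: ŷ = 16 + 15 = 31; e = 28.5 − 31 = -2.5
x=19: ŷ = 16 + 19 = 35; e = 32.9 − 35 = -2.1
x=25: ŷ = 16 + 25 = 41; e = 41.9 − 41 = 0.9
x=27: ŷ = 16 + 27 = 43; e = 43.6 − 43 = 0.6
Signs: − + + + − − + +
Runs: −×1, +×3, −×2, +×2 → 4

4 runs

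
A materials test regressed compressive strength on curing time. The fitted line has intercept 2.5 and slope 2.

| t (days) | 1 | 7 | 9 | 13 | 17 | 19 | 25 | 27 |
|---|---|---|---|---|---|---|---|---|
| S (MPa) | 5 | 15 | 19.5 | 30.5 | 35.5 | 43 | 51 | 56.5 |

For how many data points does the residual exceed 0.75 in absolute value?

t=1: Ŝ = 2.5 + 2·1 = 4.5; e = 5 − 4.5 = 0.5
t=7: Ŝ = 2.5 + 2·7 = 16.5; e = 15 − 16.5 = -1.5
t=9: Ŝ = 2.5 + 2·9 = 20.5; e = 19.5 − 20.5 = -1
t=13: Ŝ = 2.5 + 2·13 = 28.5; e = 30.5 − 28.5 = 2
t=17: Ŝ = 2.5 + 2·17 = 36.5; e = 35.5 − 36.5 = -1
t=19: Ŝ = 2.5 + 2·19 = 40.5; e = 43 − 40.5 = 2.5
t=25: Ŝ = 2.5 + 2·25 = 52.5; e = 51 − 52.5 = -1.5
t=27: Ŝ = 2.5 + 2·27 = 56.5; e = 56.5 − 56.5 = 0
|e| > 0.75: t=7 (|e|=1.5), t=9 (|e|=1), t=13 (|e|=2), t=17 (|e|=1), t=19 (|e|=2.5), t=25 (|e|=1.5) → 6

6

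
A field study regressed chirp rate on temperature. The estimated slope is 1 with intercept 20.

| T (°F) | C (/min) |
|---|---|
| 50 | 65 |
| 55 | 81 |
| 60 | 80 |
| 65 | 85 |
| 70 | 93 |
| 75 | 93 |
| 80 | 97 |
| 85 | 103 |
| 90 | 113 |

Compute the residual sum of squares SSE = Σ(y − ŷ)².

T=50: Ĉ = 20 + 50 = 70; e = 65 − 70 = -5
T=55: Ĉ = 20 + 55 = 75; e = 81 − 75 = 6
T=60: Ĉ = 20 + 60 = 80; e = 80 − 80 = 0
T=65: Ĉ = 20 + 65 = 85; e = 85 − 85 = 0
T=70: Ĉ = 20 + 70 = 90; e = 93 − 90 = 3
T=75: Ĉ = 20 + 75 = 95; e = 93 − 95 = -2
T=80: Ĉ = 20 + 80 = 100; e = 97 − 100 = -3
T=85: Ĉ = 20 + 85 = 105; e = 103 − 105 = -2
T=90: Ĉ = 20 + 90 = 110; e = 113 − 110 = 3
SSE = 25 + 36 + 0 + 0 + 9 + 4 + 9 + 4 + 9 = 96

SSE = 96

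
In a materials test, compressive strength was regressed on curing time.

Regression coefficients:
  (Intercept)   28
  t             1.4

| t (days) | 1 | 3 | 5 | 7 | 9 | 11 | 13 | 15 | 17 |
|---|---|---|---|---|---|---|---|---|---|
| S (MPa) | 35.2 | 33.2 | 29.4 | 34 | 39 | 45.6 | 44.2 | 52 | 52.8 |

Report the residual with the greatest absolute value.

r = 5.8

t=1: Ŝ = 28 + 1.4·1 = 29.4; r = 35.2 − 29.4 = 5.8
t=3: Ŝ = 28 + 1.4·3 = 32.2; r = 33.2 − 32.2 = 1
t=5: Ŝ = 28 + 1.4·5 = 35; r = 29.4 − 35 = -5.6
t=7: Ŝ = 28 + 1.4·7 = 37.8; r = 34 − 37.8 = -3.8
t=9: Ŝ = 28 + 1.4·9 = 40.6; r = 39 − 40.6 = -1.6
t=11: Ŝ = 28 + 1.4·11 = 43.4; r = 45.6 − 43.4 = 2.2
t=13: Ŝ = 28 + 1.4·13 = 46.2; r = 44.2 − 46.2 = -2
t=15: Ŝ = 28 + 1.4·15 = 49; r = 52 − 49 = 3
t=17: Ŝ = 28 + 1.4·17 = 51.8; r = 52.8 − 51.8 = 1
Largest |r| is 5.8 at t = 1, residual 5.8.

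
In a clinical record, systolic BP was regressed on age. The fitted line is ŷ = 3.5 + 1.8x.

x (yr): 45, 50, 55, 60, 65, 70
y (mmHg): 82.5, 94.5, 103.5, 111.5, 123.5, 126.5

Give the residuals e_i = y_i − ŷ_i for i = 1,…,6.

x=45: ŷ = 3.5 + 1.8·45 = 84.5; e = 82.5 − 84.5 = -2
x=50: ŷ = 3.5 + 1.8·50 = 93.5; e = 94.5 − 93.5 = 1
x=55: ŷ = 3.5 + 1.8·55 = 102.5; e = 103.5 − 102.5 = 1
x=60: ŷ = 3.5 + 1.8·60 = 111.5; e = 111.5 − 111.5 = 0
x=65: ŷ = 3.5 + 1.8·65 = 120.5; e = 123.5 − 120.5 = 3
x=70: ŷ = 3.5 + 1.8·70 = 129.5; e = 126.5 − 129.5 = -3

-2, 1, 1, 0, 3, -3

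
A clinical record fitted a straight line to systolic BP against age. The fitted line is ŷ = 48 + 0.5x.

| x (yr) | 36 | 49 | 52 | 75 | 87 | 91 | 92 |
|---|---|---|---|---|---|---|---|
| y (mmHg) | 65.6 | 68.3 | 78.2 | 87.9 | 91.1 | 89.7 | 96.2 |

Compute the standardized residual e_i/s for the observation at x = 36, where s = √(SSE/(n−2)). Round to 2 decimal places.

x=36: ŷ = 48 + 0.5·36 = 66; e = 65.6 − 66 = -0.4
x=49: ŷ = 48 + 0.5·49 = 72.5; e = 68.3 − 72.5 = -4.2
x=52: ŷ = 48 + 0.5·52 = 74; e = 78.2 − 74 = 4.2
x=75: ŷ = 48 + 0.5·75 = 85.5; e = 87.9 − 85.5 = 2.4
x=87: ŷ = 48 + 0.5·87 = 91.5; e = 91.1 − 91.5 = -0.4
x=91: ŷ = 48 + 0.5·91 = 93.5; e = 89.7 − 93.5 = -3.8
x=92: ŷ = 48 + 0.5·92 = 94; e = 96.2 − 94 = 2.2
SSE = 0.16 + 17.64 + 17.64 + 5.76 + 0.16 + 14.44 + 4.84 = 60.64
s = √(60.64/5) = 3.48253
e/s = -0.4 / 3.48253 = -0.11

-0.11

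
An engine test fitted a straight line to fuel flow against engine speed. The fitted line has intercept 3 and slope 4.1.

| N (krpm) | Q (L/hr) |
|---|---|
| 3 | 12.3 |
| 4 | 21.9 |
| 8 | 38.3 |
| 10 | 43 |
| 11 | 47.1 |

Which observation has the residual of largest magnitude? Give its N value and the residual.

N=3: ŷ = 3 + 4.1·3 = 15.3; e = 12.3 − 15.3 = -3
N=4: ŷ = 3 + 4.1·4 = 19.4; e = 21.9 − 19.4 = 2.5
N=8: ŷ = 3 + 4.1·8 = 35.8; e = 38.3 − 35.8 = 2.5
N=10: ŷ = 3 + 4.1·10 = 44; e = 43 − 44 = -1
N=11: ŷ = 3 + 4.1·11 = 48.1; e = 47.1 − 48.1 = -1
Largest |e| is 3 at N = 3, residual -3.

N = 3, e = -3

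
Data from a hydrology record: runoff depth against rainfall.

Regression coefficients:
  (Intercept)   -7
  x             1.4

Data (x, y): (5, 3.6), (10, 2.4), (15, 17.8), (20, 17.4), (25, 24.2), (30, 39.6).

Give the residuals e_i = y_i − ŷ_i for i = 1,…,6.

3.6, -4.6, 3.8, -3.6, -3.8, 4.6

x=5: ŷ = -7 + 1.4·5 = 0; e = 3.6 − 0 = 3.6
x=10: ŷ = -7 + 1.4·10 = 7; e = 2.4 − 7 = -4.6
x=15: ŷ = -7 + 1.4·15 = 14; e = 17.8 − 14 = 3.8
x=20: ŷ = -7 + 1.4·20 = 21; e = 17.4 − 21 = -3.6
x=25: ŷ = -7 + 1.4·25 = 28; e = 24.2 − 28 = -3.8
x=30: ŷ = -7 + 1.4·30 = 35; e = 39.6 − 35 = 4.6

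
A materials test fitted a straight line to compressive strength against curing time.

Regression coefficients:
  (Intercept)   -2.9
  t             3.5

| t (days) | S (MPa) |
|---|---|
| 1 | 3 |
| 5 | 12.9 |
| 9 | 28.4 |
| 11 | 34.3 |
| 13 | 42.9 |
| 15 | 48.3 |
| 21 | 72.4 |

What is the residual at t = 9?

r = -0.2

ŷ = -2.9 + 3.5·9 = 28.6
r = 28.4 − 28.6 = -0.2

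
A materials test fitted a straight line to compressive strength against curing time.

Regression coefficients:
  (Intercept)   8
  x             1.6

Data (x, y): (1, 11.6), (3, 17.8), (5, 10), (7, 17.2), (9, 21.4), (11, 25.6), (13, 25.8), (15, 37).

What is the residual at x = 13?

ŷ = 8 + 1.6·13 = 28.8
e = 25.8 − 28.8 = -3

e = -3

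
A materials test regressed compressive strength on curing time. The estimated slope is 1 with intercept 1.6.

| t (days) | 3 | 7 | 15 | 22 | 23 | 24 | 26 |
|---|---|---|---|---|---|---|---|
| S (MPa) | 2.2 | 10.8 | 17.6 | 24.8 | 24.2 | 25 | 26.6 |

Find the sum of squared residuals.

SSE = 14.56

t=3: ŷ = 1.6 + 3 = 4.6; e = 2.2 − 4.6 = -2.4
t=7: ŷ = 1.6 + 7 = 8.6; e = 10.8 − 8.6 = 2.2
t=15: ŷ = 1.6 + 15 = 16.6; e = 17.6 − 16.6 = 1
t=22: ŷ = 1.6 + 22 = 23.6; e = 24.8 − 23.6 = 1.2
t=23: ŷ = 1.6 + 23 = 24.6; e = 24.2 − 24.6 = -0.4
t=24: ŷ = 1.6 + 24 = 25.6; e = 25 − 25.6 = -0.6
t=26: ŷ = 1.6 + 26 = 27.6; e = 26.6 − 27.6 = -1
SSE = 5.76 + 4.84 + 1 + 1.44 + 0.16 + 0.36 + 1 = 14.56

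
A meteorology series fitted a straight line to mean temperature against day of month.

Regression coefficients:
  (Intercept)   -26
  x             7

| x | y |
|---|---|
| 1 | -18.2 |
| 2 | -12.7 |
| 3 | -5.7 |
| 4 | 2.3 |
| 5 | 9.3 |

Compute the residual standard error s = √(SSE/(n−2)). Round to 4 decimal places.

s = 0.7746

x=1: ŷ = -26 + 7·1 = -19; e = -18.2 − (-19) = 0.8
x=2: ŷ = -26 + 7·2 = -12; e = -12.7 − (-12) = -0.7
x=3: ŷ = -26 + 7·3 = -5; e = -5.7 − (-5) = -0.7
x=4: ŷ = -26 + 7·4 = 2; e = 2.3 − 2 = 0.3
x=5: ŷ = -26 + 7·5 = 9; e = 9.3 − 9 = 0.3
SSE = 0.64 + 0.49 + 0.49 + 0.09 + 0.09 = 1.8
s = √(1.8/3) = √0.6 ≈ 0.7746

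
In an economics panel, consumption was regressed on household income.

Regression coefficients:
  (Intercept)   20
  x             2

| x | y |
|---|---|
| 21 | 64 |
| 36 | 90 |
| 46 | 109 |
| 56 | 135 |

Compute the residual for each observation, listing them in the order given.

2, -2, -3, 3

x=21: ŷ = 20 + 2·21 = 62; e = 64 − 62 = 2
x=36: ŷ = 20 + 2·36 = 92; e = 90 − 92 = -2
x=46: ŷ = 20 + 2·46 = 112; e = 109 − 112 = -3
x=56: ŷ = 20 + 2·56 = 132; e = 135 − 132 = 3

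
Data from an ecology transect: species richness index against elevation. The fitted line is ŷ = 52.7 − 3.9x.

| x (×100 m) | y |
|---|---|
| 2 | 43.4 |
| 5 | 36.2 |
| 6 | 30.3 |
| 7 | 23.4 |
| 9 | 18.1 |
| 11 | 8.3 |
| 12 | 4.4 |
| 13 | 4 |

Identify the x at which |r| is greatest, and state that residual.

x = 5, r = 3

x=2: ŷ = 52.7 − 3.9·2 = 44.9; r = 43.4 − 44.9 = -1.5
x=5: ŷ = 52.7 − 3.9·5 = 33.2; r = 36.2 − 33.2 = 3
x=6: ŷ = 52.7 − 3.9·6 = 29.3; r = 30.3 − 29.3 = 1
x=7: ŷ = 52.7 − 3.9·7 = 25.4; r = 23.4 − 25.4 = -2
x=9: ŷ = 52.7 − 3.9·9 = 17.6; r = 18.1 − 17.6 = 0.5
x=11: ŷ = 52.7 − 3.9·11 = 9.8; r = 8.3 − 9.8 = -1.5
x=12: ŷ = 52.7 − 3.9·12 = 5.9; r = 4.4 − 5.9 = -1.5
x=13: ŷ = 52.7 − 3.9·13 = 2; r = 4 − 2 = 2
Largest |r| is 3 at x = 5, residual 3.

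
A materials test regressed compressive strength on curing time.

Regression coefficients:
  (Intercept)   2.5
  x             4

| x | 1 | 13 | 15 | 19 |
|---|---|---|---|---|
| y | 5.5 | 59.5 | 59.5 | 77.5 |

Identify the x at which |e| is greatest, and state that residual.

x = 13, e = 5

x=1: ŷ = 2.5 + 4·1 = 6.5; e = 5.5 − 6.5 = -1
x=13: ŷ = 2.5 + 4·13 = 54.5; e = 59.5 − 54.5 = 5
x=15: ŷ = 2.5 + 4·15 = 62.5; e = 59.5 − 62.5 = -3
x=19: ŷ = 2.5 + 4·19 = 78.5; e = 77.5 − 78.5 = -1
Largest |e| is 5 at x = 13, residual 5.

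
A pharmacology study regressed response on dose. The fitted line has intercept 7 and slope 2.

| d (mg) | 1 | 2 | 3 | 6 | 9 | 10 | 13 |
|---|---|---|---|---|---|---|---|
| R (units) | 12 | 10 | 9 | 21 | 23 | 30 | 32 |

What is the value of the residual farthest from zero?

e = -4

d=1: R̂ = 7 + 2·1 = 9; e = 12 − 9 = 3
d=2: R̂ = 7 + 2·2 = 11; e = 10 − 11 = -1
d=3: R̂ = 7 + 2·3 = 13; e = 9 − 13 = -4
d=6: R̂ = 7 + 2·6 = 19; e = 21 − 19 = 2
d=9: R̂ = 7 + 2·9 = 25; e = 23 − 25 = -2
d=10: R̂ = 7 + 2·10 = 27; e = 30 − 27 = 3
d=13: R̂ = 7 + 2·13 = 33; e = 32 − 33 = -1
Largest |e| is 4 at d = 3, residual -4.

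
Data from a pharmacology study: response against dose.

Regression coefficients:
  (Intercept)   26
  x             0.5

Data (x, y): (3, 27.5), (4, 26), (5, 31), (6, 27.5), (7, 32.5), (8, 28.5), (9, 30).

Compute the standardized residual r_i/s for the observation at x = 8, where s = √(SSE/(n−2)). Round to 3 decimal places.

x=3: ŷ = 26 + 0.5·3 = 27.5; r = 27.5 − 27.5 = 0
x=4: ŷ = 26 + 0.5·4 = 28; r = 26 − 28 = -2
x=5: ŷ = 26 + 0.5·5 = 28.5; r = 31 − 28.5 = 2.5
x=6: ŷ = 26 + 0.5·6 = 29; r = 27.5 − 29 = -1.5
x=7: ŷ = 26 + 0.5·7 = 29.5; r = 32.5 − 29.5 = 3
x=8: ŷ = 26 + 0.5·8 = 30; r = 28.5 − 30 = -1.5
x=9: ŷ = 26 + 0.5·9 = 30.5; r = 30 − 30.5 = -0.5
SSE = 0 + 4 + 6.25 + 2.25 + 9 + 2.25 + 0.25 = 24
s = √(24/5) = 2.19089
r/s = -1.5 / 2.19089 = -0.685

-0.685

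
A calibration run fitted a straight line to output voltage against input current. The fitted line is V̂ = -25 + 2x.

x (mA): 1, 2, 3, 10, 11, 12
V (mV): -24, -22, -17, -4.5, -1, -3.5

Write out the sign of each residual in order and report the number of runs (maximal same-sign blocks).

x=1: V̂ = -25 + 2·1 = -23; r = -24 − (-23) = -1
x=2: V̂ = -25 + 2·2 = -21; r = -22 − (-21) = -1
x=3: V̂ = -25 + 2·3 = -19; r = -17 − (-19) = 2
x=10: V̂ = -25 + 2·10 = -5; r = -4.5 − (-5) = 0.5
x=11: V̂ = -25 + 2·11 = -3; r = -1 − (-3) = 2
x=12: V̂ = -25 + 2·12 = -1; r = -3.5 − (-1) = -2.5
Signs: − − + + + −
Runs: −×2, +×3, −×1 → 3

3 runs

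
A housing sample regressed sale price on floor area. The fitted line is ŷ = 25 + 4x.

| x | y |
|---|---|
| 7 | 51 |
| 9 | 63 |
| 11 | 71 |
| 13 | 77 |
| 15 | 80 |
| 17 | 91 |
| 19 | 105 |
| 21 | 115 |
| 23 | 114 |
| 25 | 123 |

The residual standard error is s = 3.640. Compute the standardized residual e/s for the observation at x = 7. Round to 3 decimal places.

ŷ = 25 + 4·7 = 53
e = 51 − 53 = -2
e/s = -2 / 3.640 = -0.549

-0.549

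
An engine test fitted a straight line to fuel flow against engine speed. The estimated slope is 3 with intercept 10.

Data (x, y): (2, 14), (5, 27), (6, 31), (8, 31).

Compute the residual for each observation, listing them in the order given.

x=2: ŷ = 10 + 3·2 = 16; e = 14 − 16 = -2
x=5: ŷ = 10 + 3·5 = 25; e = 27 − 25 = 2
x=6: ŷ = 10 + 3·6 = 28; e = 31 − 28 = 3
x=8: ŷ = 10 + 3·8 = 34; e = 31 − 34 = -3

-2, 2, 3, -3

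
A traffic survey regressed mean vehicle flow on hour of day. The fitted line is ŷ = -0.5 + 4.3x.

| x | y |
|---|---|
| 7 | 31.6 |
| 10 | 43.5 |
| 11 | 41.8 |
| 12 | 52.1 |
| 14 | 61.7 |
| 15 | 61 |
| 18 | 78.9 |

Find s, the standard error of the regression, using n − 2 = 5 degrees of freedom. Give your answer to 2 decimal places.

x=7: ŷ = -0.5 + 4.3·7 = 29.6; r = 31.6 − 29.6 = 2
x=10: ŷ = -0.5 + 4.3·10 = 42.5; r = 43.5 − 42.5 = 1
x=11: ŷ = -0.5 + 4.3·11 = 46.8; r = 41.8 − 46.8 = -5
x=12: ŷ = -0.5 + 4.3·12 = 51.1; r = 52.1 − 51.1 = 1
x=14: ŷ = -0.5 + 4.3·14 = 59.7; r = 61.7 − 59.7 = 2
x=15: ŷ = -0.5 + 4.3·15 = 64; r = 61 − 64 = -3
x=18: ŷ = -0.5 + 4.3·18 = 76.9; r = 78.9 − 76.9 = 2
SSE = 4 + 1 + 25 + 1 + 4 + 9 + 4 = 48
s = √(48/5) = √9.6 ≈ 3.10

s = 3.10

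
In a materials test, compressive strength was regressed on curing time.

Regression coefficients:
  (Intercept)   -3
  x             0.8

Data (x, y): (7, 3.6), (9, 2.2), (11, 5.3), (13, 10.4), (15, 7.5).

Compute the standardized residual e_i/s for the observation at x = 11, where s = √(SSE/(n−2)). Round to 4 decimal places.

-0.2132

x=7: ŷ = -3 + 0.8·7 = 2.6; e = 3.6 − 2.6 = 1
x=9: ŷ = -3 + 0.8·9 = 4.2; e = 2.2 − 4.2 = -2
x=11: ŷ = -3 + 0.8·11 = 5.8; e = 5.3 − 5.8 = -0.5
x=13: ŷ = -3 + 0.8·13 = 7.4; e = 10.4 − 7.4 = 3
x=15: ŷ = -3 + 0.8·15 = 9; e = 7.5 − 9 = -1.5
SSE = 1 + 4 + 0.25 + 9 + 2.25 = 16.5
s = √(16.5/3) = 2.34521
e/s = -0.5 / 2.34521 = -0.2132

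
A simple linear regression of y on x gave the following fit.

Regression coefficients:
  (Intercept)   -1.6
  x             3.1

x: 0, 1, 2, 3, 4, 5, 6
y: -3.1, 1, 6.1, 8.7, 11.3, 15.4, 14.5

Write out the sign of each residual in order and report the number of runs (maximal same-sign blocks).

x=0: ŷ = -1.6 + 3.1·0 = -1.6; r = -3.1 − (-1.6) = -1.5
x=1: ŷ = -1.6 + 3.1·1 = 1.5; r = 1 − 1.5 = -0.5
x=2: ŷ = -1.6 + 3.1·2 = 4.6; r = 6.1 − 4.6 = 1.5
x=3: ŷ = -1.6 + 3.1·3 = 7.7; r = 8.7 − 7.7 = 1
x=4: ŷ = -1.6 + 3.1·4 = 10.8; r = 11.3 − 10.8 = 0.5
x=5: ŷ = -1.6 + 3.1·5 = 13.9; r = 15.4 − 13.9 = 1.5
x=6: ŷ = -1.6 + 3.1·6 = 17; r = 14.5 − 17 = -2.5
Signs: − − + + + + −
Runs: −×2, +×4, −×1 → 3

3 runs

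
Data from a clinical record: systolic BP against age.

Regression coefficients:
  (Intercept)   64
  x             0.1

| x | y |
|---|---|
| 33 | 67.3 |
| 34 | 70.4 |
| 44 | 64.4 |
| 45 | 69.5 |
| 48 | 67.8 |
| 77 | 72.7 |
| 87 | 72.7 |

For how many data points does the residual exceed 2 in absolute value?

2

x=33: ŷ = 64 + 0.1·33 = 67.3; e = 67.3 − 67.3 = 0
x=34: ŷ = 64 + 0.1·34 = 67.4; e = 70.4 − 67.4 = 3
x=44: ŷ = 64 + 0.1·44 = 68.4; e = 64.4 − 68.4 = -4
x=45: ŷ = 64 + 0.1·45 = 68.5; e = 69.5 − 68.5 = 1
x=48: ŷ = 64 + 0.1·48 = 68.8; e = 67.8 − 68.8 = -1
x=77: ŷ = 64 + 0.1·77 = 71.7; e = 72.7 − 71.7 = 1
x=87: ŷ = 64 + 0.1·87 = 72.7; e = 72.7 − 72.7 = 0
|e| > 2: x=34 (|e|=3), x=44 (|e|=4) → 2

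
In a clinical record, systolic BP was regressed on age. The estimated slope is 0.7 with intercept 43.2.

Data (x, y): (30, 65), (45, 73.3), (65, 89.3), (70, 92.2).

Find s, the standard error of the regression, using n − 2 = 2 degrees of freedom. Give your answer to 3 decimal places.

s = 1.217

x=30: ŷ = 43.2 + 0.7·30 = 64.2; e = 65 − 64.2 = 0.8
x=45: ŷ = 43.2 + 0.7·45 = 74.7; e = 73.3 − 74.7 = -1.4
x=65: ŷ = 43.2 + 0.7·65 = 88.7; e = 89.3 − 88.7 = 0.6
x=70: ŷ = 43.2 + 0.7·70 = 92.2; e = 92.2 − 92.2 = 0
SSE = 0.64 + 1.96 + 0.36 + 0 = 2.96
s = √(2.96/2) = √1.48 ≈ 1.217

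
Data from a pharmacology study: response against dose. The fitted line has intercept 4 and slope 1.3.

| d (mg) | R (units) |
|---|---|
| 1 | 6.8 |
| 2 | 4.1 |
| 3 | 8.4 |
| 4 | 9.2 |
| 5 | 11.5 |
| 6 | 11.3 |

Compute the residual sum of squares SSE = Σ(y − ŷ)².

SSE = 10

d=1: R̂ = 4 + 1.3·1 = 5.3; e = 6.8 − 5.3 = 1.5
d=2: R̂ = 4 + 1.3·2 = 6.6; e = 4.1 − 6.6 = -2.5
d=3: R̂ = 4 + 1.3·3 = 7.9; e = 8.4 − 7.9 = 0.5
d=4: R̂ = 4 + 1.3·4 = 9.2; e = 9.2 − 9.2 = 0
d=5: R̂ = 4 + 1.3·5 = 10.5; e = 11.5 − 10.5 = 1
d=6: R̂ = 4 + 1.3·6 = 11.8; e = 11.3 − 11.8 = -0.5
SSE = 2.25 + 6.25 + 0.25 + 0 + 1 + 0.25 = 10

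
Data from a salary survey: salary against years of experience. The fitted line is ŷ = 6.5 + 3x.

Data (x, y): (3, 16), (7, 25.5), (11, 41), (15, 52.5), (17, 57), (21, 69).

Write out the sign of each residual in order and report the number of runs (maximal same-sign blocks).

x=3: ŷ = 6.5 + 3·3 = 15.5; r = 16 − 15.5 = 0.5
x=7: ŷ = 6.5 + 3·7 = 27.5; r = 25.5 − 27.5 = -2
x=11: ŷ = 6.5 + 3·11 = 39.5; r = 41 − 39.5 = 1.5
x=15: ŷ = 6.5 + 3·15 = 51.5; r = 52.5 − 51.5 = 1
x=17: ŷ = 6.5 + 3·17 = 57.5; r = 57 − 57.5 = -0.5
x=21: ŷ = 6.5 + 3·21 = 69.5; r = 69 − 69.5 = -0.5
Signs: + − + + − −
Runs: +×1, −×1, +×2, −×2 → 4

4 runs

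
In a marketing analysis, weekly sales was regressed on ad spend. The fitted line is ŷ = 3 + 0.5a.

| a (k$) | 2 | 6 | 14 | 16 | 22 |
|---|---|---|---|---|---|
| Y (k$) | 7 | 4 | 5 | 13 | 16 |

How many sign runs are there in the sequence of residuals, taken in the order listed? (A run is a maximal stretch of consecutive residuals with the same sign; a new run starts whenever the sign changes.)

a=2: ŷ = 3 + 0.5·2 = 4; e = 7 − 4 = 3
a=6: ŷ = 3 + 0.5·6 = 6; e = 4 − 6 = -2
a=14: ŷ = 3 + 0.5·14 = 10; e = 5 − 10 = -5
a=16: ŷ = 3 + 0.5·16 = 11; e = 13 − 11 = 2
a=22: ŷ = 3 + 0.5·22 = 14; e = 16 − 14 = 2
Signs: + − − + +
Runs: +×1, −×2, +×2 → 3

3 runs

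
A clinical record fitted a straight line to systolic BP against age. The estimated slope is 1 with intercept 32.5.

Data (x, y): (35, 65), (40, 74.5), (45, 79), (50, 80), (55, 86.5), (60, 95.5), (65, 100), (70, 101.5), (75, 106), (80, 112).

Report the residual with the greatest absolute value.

e = 3

x=35: ŷ = 32.5 + 35 = 67.5; e = 65 − 67.5 = -2.5
x=40: ŷ = 32.5 + 40 = 72.5; e = 74.5 − 72.5 = 2
x=45: ŷ = 32.5 + 45 = 77.5; e = 79 − 77.5 = 1.5
x=50: ŷ = 32.5 + 50 = 82.5; e = 80 − 82.5 = -2.5
x=55: ŷ = 32.5 + 55 = 87.5; e = 86.5 − 87.5 = -1
x=60: ŷ = 32.5 + 60 = 92.5; e = 95.5 − 92.5 = 3
x=65: ŷ = 32.5 + 65 = 97.5; e = 100 − 97.5 = 2.5
x=70: ŷ = 32.5 + 70 = 102.5; e = 101.5 − 102.5 = -1
x=75: ŷ = 32.5 + 75 = 107.5; e = 106 − 107.5 = -1.5
x=80: ŷ = 32.5 + 80 = 112.5; e = 112 − 112.5 = -0.5
Largest |e| is 3 at x = 60, residual 3.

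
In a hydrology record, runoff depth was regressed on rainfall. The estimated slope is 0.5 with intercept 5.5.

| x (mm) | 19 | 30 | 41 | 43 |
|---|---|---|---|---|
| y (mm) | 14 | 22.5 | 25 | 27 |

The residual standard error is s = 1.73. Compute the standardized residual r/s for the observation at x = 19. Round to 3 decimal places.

ŷ = 5.5 + 0.5·19 = 15
r = 14 − 15 = -1
r/s = -1 / 1.73 = -0.578

-0.578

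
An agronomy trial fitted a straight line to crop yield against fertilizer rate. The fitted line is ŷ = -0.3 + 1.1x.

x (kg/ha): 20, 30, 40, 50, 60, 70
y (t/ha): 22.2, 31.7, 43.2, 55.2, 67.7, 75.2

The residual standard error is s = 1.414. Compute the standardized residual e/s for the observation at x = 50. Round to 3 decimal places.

ŷ = -0.3 + 1.1·50 = 54.7
e = 55.2 − 54.7 = 0.5
e/s = 0.5 / 1.414 = 0.354

0.354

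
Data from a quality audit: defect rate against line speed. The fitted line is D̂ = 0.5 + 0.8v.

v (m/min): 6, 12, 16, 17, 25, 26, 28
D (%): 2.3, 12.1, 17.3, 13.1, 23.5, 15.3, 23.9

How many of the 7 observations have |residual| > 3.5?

2

v=6: D̂ = 0.5 + 0.8·6 = 5.3; e = 2.3 − 5.3 = -3
v=12: D̂ = 0.5 + 0.8·12 = 10.1; e = 12.1 − 10.1 = 2
v=16: D̂ = 0.5 + 0.8·16 = 13.3; e = 17.3 − 13.3 = 4
v=17: D̂ = 0.5 + 0.8·17 = 14.1; e = 13.1 − 14.1 = -1
v=25: D̂ = 0.5 + 0.8·25 = 20.5; e = 23.5 − 20.5 = 3
v=26: D̂ = 0.5 + 0.8·26 = 21.3; e = 15.3 − 21.3 = -6
v=28: D̂ = 0.5 + 0.8·28 = 22.9; e = 23.9 − 22.9 = 1
|e| > 3.5: v=16 (|e|=4), v=26 (|e|=6) → 2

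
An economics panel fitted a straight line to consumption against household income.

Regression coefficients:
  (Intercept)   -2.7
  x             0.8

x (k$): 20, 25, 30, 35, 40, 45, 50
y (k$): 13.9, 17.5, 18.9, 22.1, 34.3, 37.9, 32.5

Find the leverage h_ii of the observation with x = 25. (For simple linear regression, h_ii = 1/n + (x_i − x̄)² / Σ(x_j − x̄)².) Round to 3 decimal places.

h = 0.286

x̄ = (20 + 25 + 30 + 35 + 40 + 45 + 50)/7 = 35
Σ(x − x̄)² = 225 + 100 + 25 + 0 + 25 + 100 + 225 = 700
h = 1/7 + (-10)²/700 = 0.142857 + 0.142857 = 0.286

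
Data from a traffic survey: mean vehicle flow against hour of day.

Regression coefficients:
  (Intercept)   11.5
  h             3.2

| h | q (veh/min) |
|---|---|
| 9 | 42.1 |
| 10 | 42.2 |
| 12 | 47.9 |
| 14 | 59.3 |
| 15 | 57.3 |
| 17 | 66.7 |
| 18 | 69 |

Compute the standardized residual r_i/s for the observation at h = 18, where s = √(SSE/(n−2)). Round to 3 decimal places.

h=9: q̂ = 11.5 + 3.2·9 = 40.3; r = 42.1 − 40.3 = 1.8
h=10: q̂ = 11.5 + 3.2·10 = 43.5; r = 42.2 − 43.5 = -1.3
h=12: q̂ = 11.5 + 3.2·12 = 49.9; r = 47.9 − 49.9 = -2
h=14: q̂ = 11.5 + 3.2·14 = 56.3; r = 59.3 − 56.3 = 3
h=15: q̂ = 11.5 + 3.2·15 = 59.5; r = 57.3 − 59.5 = -2.2
h=17: q̂ = 11.5 + 3.2·17 = 65.9; r = 66.7 − 65.9 = 0.8
h=18: q̂ = 11.5 + 3.2·18 = 69.1; r = 69 − 69.1 = -0.1
SSE = 3.24 + 1.69 + 4 + 9 + 4.84 + 0.64 + 0.01 = 23.42
s = √(23.42/5) = 2.16426
r/s = -0.1 / 2.16426 = -0.046

-0.046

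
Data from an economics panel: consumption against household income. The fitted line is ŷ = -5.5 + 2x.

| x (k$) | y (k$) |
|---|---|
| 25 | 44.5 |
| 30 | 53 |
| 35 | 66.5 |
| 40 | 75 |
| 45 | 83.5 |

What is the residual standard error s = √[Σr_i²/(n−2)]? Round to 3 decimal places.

s = 1.581

x=25: ŷ = -5.5 + 2·25 = 44.5; r = 44.5 − 44.5 = 0
x=30: ŷ = -5.5 + 2·30 = 54.5; r = 53 − 54.5 = -1.5
x=35: ŷ = -5.5 + 2·35 = 64.5; r = 66.5 − 64.5 = 2
x=40: ŷ = -5.5 + 2·40 = 74.5; r = 75 − 74.5 = 0.5
x=45: ŷ = -5.5 + 2·45 = 84.5; r = 83.5 − 84.5 = -1
SSE = 0 + 2.25 + 4 + 0.25 + 1 = 7.5
s = √(7.5/3) = √2.5 ≈ 1.581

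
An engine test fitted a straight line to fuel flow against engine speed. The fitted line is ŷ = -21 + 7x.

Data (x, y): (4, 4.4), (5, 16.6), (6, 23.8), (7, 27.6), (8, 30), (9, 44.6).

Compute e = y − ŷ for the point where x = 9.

e = 2.6

ŷ = -21 + 7·9 = 42
e = 44.6 − 42 = 2.6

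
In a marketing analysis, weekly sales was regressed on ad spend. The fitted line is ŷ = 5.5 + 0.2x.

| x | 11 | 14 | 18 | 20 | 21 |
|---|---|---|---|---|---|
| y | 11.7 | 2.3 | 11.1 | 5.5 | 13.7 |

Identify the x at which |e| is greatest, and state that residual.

x = 14, e = -6

x=11: ŷ = 5.5 + 0.2·11 = 7.7; e = 11.7 − 7.7 = 4
x=14: ŷ = 5.5 + 0.2·14 = 8.3; e = 2.3 − 8.3 = -6
x=18: ŷ = 5.5 + 0.2·18 = 9.1; e = 11.1 − 9.1 = 2
x=20: ŷ = 5.5 + 0.2·20 = 9.5; e = 5.5 − 9.5 = -4
x=21: ŷ = 5.5 + 0.2·21 = 9.7; e = 13.7 − 9.7 = 4
Largest |e| is 6 at x = 14, residual -6.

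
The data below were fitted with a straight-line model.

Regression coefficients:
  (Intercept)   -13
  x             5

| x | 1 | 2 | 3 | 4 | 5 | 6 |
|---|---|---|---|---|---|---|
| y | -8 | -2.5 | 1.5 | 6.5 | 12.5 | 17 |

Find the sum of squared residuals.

x=1: ŷ = -13 + 5·1 = -8; e = -8 − (-8) = 0
x=2: ŷ = -13 + 5·2 = -3; e = -2.5 − (-3) = 0.5
x=3: ŷ = -13 + 5·3 = 2; e = 1.5 − 2 = -0.5
x=4: ŷ = -13 + 5·4 = 7; e = 6.5 − 7 = -0.5
x=5: ŷ = -13 + 5·5 = 12; e = 12.5 − 12 = 0.5
x=6: ŷ = -13 + 5·6 = 17; e = 17 − 17 = 0
SSE = 0 + 0.25 + 0.25 + 0.25 + 0.25 + 0 = 1

SSE = 1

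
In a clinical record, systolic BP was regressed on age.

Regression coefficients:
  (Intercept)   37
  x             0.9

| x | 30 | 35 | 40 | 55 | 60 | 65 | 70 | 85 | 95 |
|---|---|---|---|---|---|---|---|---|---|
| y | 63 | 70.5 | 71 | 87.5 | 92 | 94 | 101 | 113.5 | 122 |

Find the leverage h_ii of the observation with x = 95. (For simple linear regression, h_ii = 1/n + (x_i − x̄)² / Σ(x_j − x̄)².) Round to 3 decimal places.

h = 0.433

x̄ = (30 + 35 + 40 + 55 + 60 + 65 + 70 + 85 + 95)/9 = 59.4444
Σ(x − x̄)² = 866.975 + 597.531 + 378.086 + 19.7531 + 0.308642 + 30.8642 + 111.42 + 653.086 + 1264.2 = 3922.22
h = 1/9 + (35.5556)²/3922.22 = 0.111111 + 0.322317 = 0.433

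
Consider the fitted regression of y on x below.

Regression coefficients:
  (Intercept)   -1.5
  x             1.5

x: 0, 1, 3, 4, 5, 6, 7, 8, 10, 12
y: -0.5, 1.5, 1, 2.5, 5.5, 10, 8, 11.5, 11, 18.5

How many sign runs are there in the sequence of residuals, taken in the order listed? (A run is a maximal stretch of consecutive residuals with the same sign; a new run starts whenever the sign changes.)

x=0: ŷ = -1.5 + 1.5·0 = -1.5; r = -0.5 − (-1.5) = 1
x=1: ŷ = -1.5 + 1.5·1 = 0; r = 1.5 − 0 = 1.5
x=3: ŷ = -1.5 + 1.5·3 = 3; r = 1 − 3 = -2
x=4: ŷ = -1.5 + 1.5·4 = 4.5; r = 2.5 − 4.5 = -2
x=5: ŷ = -1.5 + 1.5·5 = 6; r = 5.5 − 6 = -0.5
x=6: ŷ = -1.5 + 1.5·6 = 7.5; r = 10 − 7.5 = 2.5
x=7: ŷ = -1.5 + 1.5·7 = 9; r = 8 − 9 = -1
x=8: ŷ = -1.5 + 1.5·8 = 10.5; r = 11.5 − 10.5 = 1
x=10: ŷ = -1.5 + 1.5·10 = 13.5; r = 11 − 13.5 = -2.5
x=12: ŷ = -1.5 + 1.5·12 = 16.5; r = 18.5 − 16.5 = 2
Signs: + + − − − + − + − +
Runs: +×2, −×3, +×1, −×1, +×1, −×1, +×1 → 7

7 runs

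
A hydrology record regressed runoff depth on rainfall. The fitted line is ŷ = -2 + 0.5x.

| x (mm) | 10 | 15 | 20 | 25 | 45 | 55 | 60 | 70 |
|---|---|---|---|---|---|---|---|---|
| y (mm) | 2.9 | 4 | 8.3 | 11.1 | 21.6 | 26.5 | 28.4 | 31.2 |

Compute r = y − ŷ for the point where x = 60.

ŷ = -2 + 0.5·60 = 28
r = 28.4 − 28 = 0.4

r = 0.4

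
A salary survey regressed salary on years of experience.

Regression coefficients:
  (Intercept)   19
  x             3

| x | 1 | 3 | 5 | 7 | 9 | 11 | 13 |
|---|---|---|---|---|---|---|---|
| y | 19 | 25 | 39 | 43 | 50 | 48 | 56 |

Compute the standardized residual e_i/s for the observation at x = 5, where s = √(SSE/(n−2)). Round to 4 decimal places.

x=1: ŷ = 19 + 3·1 = 22; e = 19 − 22 = -3
x=3: ŷ = 19 + 3·3 = 28; e = 25 − 28 = -3
x=5: ŷ = 19 + 3·5 = 34; e = 39 − 34 = 5
x=7: ŷ = 19 + 3·7 = 40; e = 43 − 40 = 3
x=9: ŷ = 19 + 3·9 = 46; e = 50 − 46 = 4
x=11: ŷ = 19 + 3·11 = 52; e = 48 − 52 = -4
x=13: ŷ = 19 + 3·13 = 58; e = 56 − 58 = -2
SSE = 9 + 9 + 25 + 9 + 16 + 16 + 4 = 88
s = √(88/5) = 4.19524
e/s = 5 / 4.19524 = 1.1918

1.1918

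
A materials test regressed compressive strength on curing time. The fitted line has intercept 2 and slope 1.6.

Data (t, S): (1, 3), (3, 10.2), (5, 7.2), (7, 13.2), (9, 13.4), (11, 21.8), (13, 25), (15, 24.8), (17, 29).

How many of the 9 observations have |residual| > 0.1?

t=1: Ŝ = 2 + 1.6·1 = 3.6; e = 3 − 3.6 = -0.6
t=3: Ŝ = 2 + 1.6·3 = 6.8; e = 10.2 − 6.8 = 3.4
t=5: Ŝ = 2 + 1.6·5 = 10; e = 7.2 − 10 = -2.8
t=7: Ŝ = 2 + 1.6·7 = 13.2; e = 13.2 − 13.2 = 0
t=9: Ŝ = 2 + 1.6·9 = 16.4; e = 13.4 − 16.4 = -3
t=11: Ŝ = 2 + 1.6·11 = 19.6; e = 21.8 − 19.6 = 2.2
t=13: Ŝ = 2 + 1.6·13 = 22.8; e = 25 − 22.8 = 2.2
t=15: Ŝ = 2 + 1.6·15 = 26; e = 24.8 − 26 = -1.2
t=17: Ŝ = 2 + 1.6·17 = 29.2; e = 29 − 29.2 = -0.2
|e| > 0.1: t=1 (|e|=0.6), t=3 (|e|=3.4), t=5 (|e|=2.8), t=9 (|e|=3), t=11 (|e|=2.2), t=13 (|e|=2.2), t=15 (|e|=1.2), t=17 (|e|=0.2) → 8

8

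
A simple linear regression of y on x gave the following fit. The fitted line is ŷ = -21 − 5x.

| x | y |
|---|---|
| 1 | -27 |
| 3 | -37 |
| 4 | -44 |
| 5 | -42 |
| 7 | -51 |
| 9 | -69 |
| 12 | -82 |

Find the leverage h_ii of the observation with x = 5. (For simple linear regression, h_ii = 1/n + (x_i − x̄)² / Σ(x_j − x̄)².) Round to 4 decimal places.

x̄ = (1 + 3 + 4 + 5 + 7 + 9 + 12)/7 = 5.85714
Σ(x − x̄)² = 23.5918 + 8.16327 + 3.44898 + 0.734694 + 1.30612 + 9.87755 + 37.7347 = 84.8571
h = 1/7 + (-0.857143)²/84.8571 = 0.142857 + 0.00865801 = 0.1515

h = 0.1515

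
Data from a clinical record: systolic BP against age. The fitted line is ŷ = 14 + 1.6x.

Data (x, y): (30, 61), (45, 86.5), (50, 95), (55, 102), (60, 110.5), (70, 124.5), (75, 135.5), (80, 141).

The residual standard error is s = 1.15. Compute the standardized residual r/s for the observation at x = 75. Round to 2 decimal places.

1.30

ŷ = 14 + 1.6·75 = 134
r = 135.5 − 134 = 1.5
r/s = 1.5 / 1.15 = 1.30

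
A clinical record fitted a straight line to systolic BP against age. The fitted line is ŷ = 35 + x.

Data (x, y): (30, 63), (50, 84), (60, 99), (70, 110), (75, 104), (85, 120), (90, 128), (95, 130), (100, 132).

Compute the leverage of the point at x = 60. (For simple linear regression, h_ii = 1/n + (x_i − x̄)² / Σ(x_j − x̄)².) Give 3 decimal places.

h = 0.150

x̄ = (30 + 50 + 60 + 70 + 75 + 85 + 90 + 95 + 100)/9 = 72.7778
Σ(x − x̄)² = 1829.94 + 518.827 + 163.272 + 7.71605 + 4.93827 + 149.383 + 296.605 + 493.827 + 741.049 = 4205.56
h = 1/9 + (-12.7778)²/4205.56 = 0.111111 + 0.0388228 = 0.150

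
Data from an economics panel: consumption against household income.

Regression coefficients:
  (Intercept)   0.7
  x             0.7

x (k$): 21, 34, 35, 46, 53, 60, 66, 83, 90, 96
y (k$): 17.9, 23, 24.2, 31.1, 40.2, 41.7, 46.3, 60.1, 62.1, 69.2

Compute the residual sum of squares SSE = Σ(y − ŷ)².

x=21: ŷ = 0.7 + 0.7·21 = 15.4; e = 17.9 − 15.4 = 2.5
x=34: ŷ = 0.7 + 0.7·34 = 24.5; e = 23 − 24.5 = -1.5
x=35: ŷ = 0.7 + 0.7·35 = 25.2; e = 24.2 − 25.2 = -1
x=46: ŷ = 0.7 + 0.7·46 = 32.9; e = 31.1 − 32.9 = -1.8
x=53: ŷ = 0.7 + 0.7·53 = 37.8; e = 40.2 − 37.8 = 2.4
x=60: ŷ = 0.7 + 0.7·60 = 42.7; e = 41.7 − 42.7 = -1
x=66: ŷ = 0.7 + 0.7·66 = 46.9; e = 46.3 − 46.9 = -0.6
x=83: ŷ = 0.7 + 0.7·83 = 58.8; e = 60.1 − 58.8 = 1.3
x=90: ŷ = 0.7 + 0.7·90 = 63.7; e = 62.1 − 63.7 = -1.6
x=96: ŷ = 0.7 + 0.7·96 = 67.9; e = 69.2 − 67.9 = 1.3
SSE = 6.25 + 2.25 + 1 + 3.24 + 5.76 + 1 + 0.36 + 1.69 + 2.56 + 1.69 = 25.8

SSE = 25.8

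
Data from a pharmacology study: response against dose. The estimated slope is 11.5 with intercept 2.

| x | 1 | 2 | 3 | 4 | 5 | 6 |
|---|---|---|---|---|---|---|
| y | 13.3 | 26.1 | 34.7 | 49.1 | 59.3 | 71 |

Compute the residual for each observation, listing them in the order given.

x=1: ŷ = 2 + 11.5·1 = 13.5; e = 13.3 − 13.5 = -0.2
x=2: ŷ = 2 + 11.5·2 = 25; e = 26.1 − 25 = 1.1
x=3: ŷ = 2 + 11.5·3 = 36.5; e = 34.7 − 36.5 = -1.8
x=4: ŷ = 2 + 11.5·4 = 48; e = 49.1 − 48 = 1.1
x=5: ŷ = 2 + 11.5·5 = 59.5; e = 59.3 − 59.5 = -0.2
x=6: ŷ = 2 + 11.5·6 = 71; e = 71 − 71 = 0

-0.2, 1.1, -1.8, 1.1, -0.2, 0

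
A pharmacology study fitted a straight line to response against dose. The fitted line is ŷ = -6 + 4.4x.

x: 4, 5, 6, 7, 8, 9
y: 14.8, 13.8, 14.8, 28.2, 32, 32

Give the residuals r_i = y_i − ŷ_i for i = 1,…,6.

3.2, -2.2, -5.6, 3.4, 2.8, -1.6

x=4: ŷ = -6 + 4.4·4 = 11.6; r = 14.8 − 11.6 = 3.2
x=5: ŷ = -6 + 4.4·5 = 16; r = 13.8 − 16 = -2.2
x=6: ŷ = -6 + 4.4·6 = 20.4; r = 14.8 − 20.4 = -5.6
x=7: ŷ = -6 + 4.4·7 = 24.8; r = 28.2 − 24.8 = 3.4
x=8: ŷ = -6 + 4.4·8 = 29.2; r = 32 − 29.2 = 2.8
x=9: ŷ = -6 + 4.4·9 = 33.6; r = 32 − 33.6 = -1.6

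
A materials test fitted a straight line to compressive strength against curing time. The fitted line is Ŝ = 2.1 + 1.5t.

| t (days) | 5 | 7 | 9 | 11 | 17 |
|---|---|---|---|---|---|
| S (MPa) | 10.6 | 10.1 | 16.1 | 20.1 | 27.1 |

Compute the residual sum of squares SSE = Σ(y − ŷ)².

SSE = 10

t=5: Ŝ = 2.1 + 1.5·5 = 9.6; e = 10.6 − 9.6 = 1
t=7: Ŝ = 2.1 + 1.5·7 = 12.6; e = 10.1 − 12.6 = -2.5
t=9: Ŝ = 2.1 + 1.5·9 = 15.6; e = 16.1 − 15.6 = 0.5
t=11: Ŝ = 2.1 + 1.5·11 = 18.6; e = 20.1 − 18.6 = 1.5
t=17: Ŝ = 2.1 + 1.5·17 = 27.6; e = 27.1 − 27.6 = -0.5
SSE = 1 + 6.25 + 0.25 + 2.25 + 0.25 = 10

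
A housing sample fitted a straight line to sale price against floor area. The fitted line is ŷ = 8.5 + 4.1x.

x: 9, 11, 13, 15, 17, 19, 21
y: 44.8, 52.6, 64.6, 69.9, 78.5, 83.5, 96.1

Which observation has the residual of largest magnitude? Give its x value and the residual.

x = 19, e = -2.9

x=9: ŷ = 8.5 + 4.1·9 = 45.4; e = 44.8 − 45.4 = -0.6
x=11: ŷ = 8.5 + 4.1·11 = 53.6; e = 52.6 − 53.6 = -1
x=13: ŷ = 8.5 + 4.1·13 = 61.8; e = 64.6 − 61.8 = 2.8
x=15: ŷ = 8.5 + 4.1·15 = 70; e = 69.9 − 70 = -0.1
x=17: ŷ = 8.5 + 4.1·17 = 78.2; e = 78.5 − 78.2 = 0.3
x=19: ŷ = 8.5 + 4.1·19 = 86.4; e = 83.5 − 86.4 = -2.9
x=21: ŷ = 8.5 + 4.1·21 = 94.6; e = 96.1 − 94.6 = 1.5
Largest |e| is 2.9 at x = 19, residual -2.9.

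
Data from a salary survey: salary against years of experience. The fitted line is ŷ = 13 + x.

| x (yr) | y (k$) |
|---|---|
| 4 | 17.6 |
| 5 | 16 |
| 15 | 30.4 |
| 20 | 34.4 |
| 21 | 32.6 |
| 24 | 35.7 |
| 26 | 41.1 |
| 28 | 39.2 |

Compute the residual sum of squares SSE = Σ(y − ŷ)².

SSE = 23.38

x=4: ŷ = 13 + 4 = 17; e = 17.6 − 17 = 0.6
x=5: ŷ = 13 + 5 = 18; e = 16 − 18 = -2
x=15: ŷ = 13 + 15 = 28; e = 30.4 − 28 = 2.4
x=20: ŷ = 13 + 20 = 33; e = 34.4 − 33 = 1.4
x=21: ŷ = 13 + 21 = 34; e = 32.6 − 34 = -1.4
x=24: ŷ = 13 + 24 = 37; e = 35.7 − 37 = -1.3
x=26: ŷ = 13 + 26 = 39; e = 41.1 − 39 = 2.1
x=28: ŷ = 13 + 28 = 41; e = 39.2 − 41 = -1.8
SSE = 0.36 + 4 + 5.76 + 1.96 + 1.96 + 1.69 + 4.41 + 3.24 = 23.38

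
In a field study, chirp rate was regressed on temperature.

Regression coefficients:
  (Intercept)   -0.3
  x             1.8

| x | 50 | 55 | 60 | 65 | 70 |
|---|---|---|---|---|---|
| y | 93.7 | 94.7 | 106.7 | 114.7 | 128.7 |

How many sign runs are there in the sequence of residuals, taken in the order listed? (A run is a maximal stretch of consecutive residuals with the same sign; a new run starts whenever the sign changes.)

3 runs

x=50: ŷ = -0.3 + 1.8·50 = 89.7; e = 93.7 − 89.7 = 4
x=55: ŷ = -0.3 + 1.8·55 = 98.7; e = 94.7 − 98.7 = -4
x=60: ŷ = -0.3 + 1.8·60 = 107.7; e = 106.7 − 107.7 = -1
x=65: ŷ = -0.3 + 1.8·65 = 116.7; e = 114.7 − 116.7 = -2
x=70: ŷ = -0.3 + 1.8·70 = 125.7; e = 128.7 − 125.7 = 3
Signs: + − − − +
Runs: +×1, −×3, +×1 → 3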